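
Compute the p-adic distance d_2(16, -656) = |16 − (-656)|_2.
d_2(16, -656) = 1/32

Step 1 — x − y = 16 − (-656) = 672. Step 2 — v_2(672) = 5 (factor: 672 = (2^5 · 21); the sign does not affect v_p). Step 3 — |x − y|_2 = 2^{-5} = 1/32.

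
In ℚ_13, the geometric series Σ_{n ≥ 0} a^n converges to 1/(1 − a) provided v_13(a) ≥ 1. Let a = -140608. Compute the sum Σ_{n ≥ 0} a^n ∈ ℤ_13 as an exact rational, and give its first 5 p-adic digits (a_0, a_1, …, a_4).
Σ a^n = 1/(1 − a) = 1/140609;  first 5 digits = (1, 0, 0, 1, 8)

v_13(a) = 3 ≥ 1, so the series converges in ℤ_13 to 1/(1 − a) = 1/(1 − (-140608)) = 1/140609. Expand this rational in ℤ_13: compute digits iteratively via d_i = x_i mod 13, x_{i+1} = (x_i − d_i)/13. The first 5 digits are (1, 0, 0, 1, 8).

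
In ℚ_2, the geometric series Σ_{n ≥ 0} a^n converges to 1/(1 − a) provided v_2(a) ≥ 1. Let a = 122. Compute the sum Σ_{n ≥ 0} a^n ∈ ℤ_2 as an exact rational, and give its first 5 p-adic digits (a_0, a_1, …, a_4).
Σ a^n = 1/(1 − a) = -1/121;  first 5 digits = (1, 1, 1, 0, 1)

v_2(a) = 1 ≥ 1, so the series converges in ℤ_2 to 1/(1 − a) = 1/(1 − 122) = -1/121. Expand this rational in ℤ_2: compute digits iteratively via d_i = x_i mod 2, x_{i+1} = (x_i − d_i)/2. The first 5 digits are (1, 1, 1, 0, 1).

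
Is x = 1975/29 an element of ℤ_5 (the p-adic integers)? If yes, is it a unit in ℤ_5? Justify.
x ∈ ℤ_5 but not a unit; v_5(x) = 2 > 0

ℤ_5 = {x ∈ ℚ_5 : v_5(x) ≥ 0} and ℤ_5^× = {x ∈ ℤ_5 : v_5(x) = 0}. Here v_5(1975/29) = v_5(num) − v_5(den) = 2; compare against these criteria.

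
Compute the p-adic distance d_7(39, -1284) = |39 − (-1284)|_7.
d_7(39, -1284) = 1/49

Step 1 — x − y = 39 − (-1284) = 1323. Step 2 — v_7(1323) = 2 (factor: 1323 = (7^2 · 27); the sign does not affect v_p). Step 3 — |x − y|_7 = 7^{-2} = 1/49.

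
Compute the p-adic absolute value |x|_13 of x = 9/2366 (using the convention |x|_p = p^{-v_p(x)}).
|9/2366|_13 = 169

Step 1 — compute v_13(x) by factoring powers of 13 out of the numerator and denominator: v_13(9/2366) = -2. Step 2 — apply |x|_p = p^{-v_p(x)} = 13^{2} = 169.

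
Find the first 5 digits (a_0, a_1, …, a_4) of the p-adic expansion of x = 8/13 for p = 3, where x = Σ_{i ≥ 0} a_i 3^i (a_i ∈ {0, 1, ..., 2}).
(a_0, …, a_4) = (2, 0, 1, 1, 0)

v_3(8/13) = 0 (numerator and denominator both coprime to 3), so x ∈ ℤ_3^×. Compute digits iteratively via a_i = x_i mod 3, x_{i+1} = (x_i − a_i)/3, with x_0 = x:
  x_0 = 8/13;  a_0 = 2;  x_1 = (x_0 − 2)/3 = -6/13
  x_1 = -6/13;  a_1 = 0;  x_2 = (x_1 − 0)/3 = -2/13
  x_2 = -2/13;  a_2 = 1;  x_3 = (x_2 − 1)/3 = -5/13
  x_3 = -5/13;  a_3 = 1;  x_4 = (x_3 − 1)/3 = -6/13
  x_4 = -6/13;  a_4 = 0;  x_5 = (x_4 − 0)/3 = -2/13
Digits: (2, 0, 1, 1, 0).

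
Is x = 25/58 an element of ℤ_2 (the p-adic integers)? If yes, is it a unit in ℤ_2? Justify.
x ∉ ℤ_2 (v_2(x) = -1 < 0)

ℤ_2 = {x ∈ ℚ_2 : v_2(x) ≥ 0} and ℤ_2^× = {x ∈ ℤ_2 : v_2(x) = 0}. Here v_2(25/58) = v_2(num) − v_2(den) = -1; compare against these criteria.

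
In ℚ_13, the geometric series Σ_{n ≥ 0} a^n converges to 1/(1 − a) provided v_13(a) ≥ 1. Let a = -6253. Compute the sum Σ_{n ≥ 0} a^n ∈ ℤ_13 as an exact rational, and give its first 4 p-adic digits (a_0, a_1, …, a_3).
Σ a^n = 1/(1 − a) = 1/6254;  first 4 digits = (1, 0, 2, 10)

v_13(a) = 2 ≥ 1, so the series converges in ℤ_13 to 1/(1 − a) = 1/(1 − (-6253)) = 1/6254. Expand this rational in ℤ_13: compute digits iteratively via d_i = x_i mod 13, x_{i+1} = (x_i − d_i)/13. The first 4 digits are (1, 0, 2, 10).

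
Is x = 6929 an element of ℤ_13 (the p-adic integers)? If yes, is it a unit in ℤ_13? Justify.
x ∈ ℤ_13 but not a unit; v_13(x) = 2 > 0

ℤ_13 = {x ∈ ℚ_13 : v_13(x) ≥ 0} and ℤ_13^× = {x ∈ ℤ_13 : v_13(x) = 0}. Here v_13(6929) = v_13(num) − v_13(den) = 2; compare against these criteria.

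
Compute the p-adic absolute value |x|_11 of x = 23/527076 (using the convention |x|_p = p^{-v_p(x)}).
|23/527076|_11 = 14641

Step 1 — compute v_11(x) by factoring powers of 11 out of the numerator and denominator: v_11(23/527076) = -4. Step 2 — apply |x|_p = p^{-v_p(x)} = 11^{4} = 14641.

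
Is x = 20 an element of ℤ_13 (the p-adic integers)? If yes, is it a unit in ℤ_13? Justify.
x ∈ ℤ_13^× (unit); v_13(x) = 0

ℤ_13 = {x ∈ ℚ_13 : v_13(x) ≥ 0} and ℤ_13^× = {x ∈ ℤ_13 : v_13(x) = 0}. Here v_13(20) = v_13(num) − v_13(den) = 0; compare against these criteria.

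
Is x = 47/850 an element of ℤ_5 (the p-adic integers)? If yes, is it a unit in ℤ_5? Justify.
x ∉ ℤ_5 (v_5(x) = -2 < 0)

ℤ_5 = {x ∈ ℚ_5 : v_5(x) ≥ 0} and ℤ_5^× = {x ∈ ℤ_5 : v_5(x) = 0}. Here v_5(47/850) = v_5(num) − v_5(den) = -2; compare against these criteria.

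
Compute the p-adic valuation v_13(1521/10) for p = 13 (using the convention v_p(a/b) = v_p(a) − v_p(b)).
v_13(1521/10) = 2

Factor powers of 13 from the numerator and denominator of the reduced fraction: 1521 = 13^2 · 9 and 10 = 13^0 · 10. Apply v_p(a/b) = v_p(a) − v_p(b): v_13(1521/10) = 2 − 0 = 2.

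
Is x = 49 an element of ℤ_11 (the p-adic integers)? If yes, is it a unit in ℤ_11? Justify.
x ∈ ℤ_11^× (unit); v_11(x) = 0

ℤ_11 = {x ∈ ℚ_11 : v_11(x) ≥ 0} and ℤ_11^× = {x ∈ ℤ_11 : v_11(x) = 0}. Here v_11(49) = v_11(num) − v_11(den) = 0; compare against these criteria.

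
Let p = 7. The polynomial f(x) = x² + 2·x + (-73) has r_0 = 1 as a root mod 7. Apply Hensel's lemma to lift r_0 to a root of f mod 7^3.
r_2 = 92 (mod 343)

Hensel: r_{i+1} = r_i − f(r_i)·(f′(r_i))^{-1} mod 7^{i+2}, f′(x) = 2x + 2. Iterate:
  r_0 = 1 (mod 7)
  r_1 = 43 (mod 49)
  r_2 = 92 (mod 343)
Final: r = 92 satisfies f(r) ≡ 0 mod 7^3.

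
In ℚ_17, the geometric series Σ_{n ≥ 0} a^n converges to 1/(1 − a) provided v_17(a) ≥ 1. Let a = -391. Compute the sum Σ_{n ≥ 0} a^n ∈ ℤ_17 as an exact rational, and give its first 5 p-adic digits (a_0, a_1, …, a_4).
Σ a^n = 1/(1 − a) = 1/392;  first 5 digits = (1, 11, 0, 2, 4)

v_17(a) = 1 ≥ 1, so the series converges in ℤ_17 to 1/(1 − a) = 1/(1 − (-391)) = 1/392. Expand this rational in ℤ_17: compute digits iteratively via d_i = x_i mod 17, x_{i+1} = (x_i − d_i)/17. The first 5 digits are (1, 11, 0, 2, 4).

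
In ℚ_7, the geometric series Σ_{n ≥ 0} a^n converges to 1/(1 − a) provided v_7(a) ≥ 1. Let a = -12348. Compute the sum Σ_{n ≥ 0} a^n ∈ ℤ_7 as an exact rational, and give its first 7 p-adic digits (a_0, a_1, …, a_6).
Σ a^n = 1/(1 − a) = 1/12349;  first 7 digits = (1, 0, 0, 6, 1, 6, 0)

v_7(a) = 3 ≥ 1, so the series converges in ℤ_7 to 1/(1 − a) = 1/(1 − (-12348)) = 1/12349. Expand this rational in ℤ_7: compute digits iteratively via d_i = x_i mod 7, x_{i+1} = (x_i − d_i)/7. The first 7 digits are (1, 0, 0, 6, 1, 6, 0).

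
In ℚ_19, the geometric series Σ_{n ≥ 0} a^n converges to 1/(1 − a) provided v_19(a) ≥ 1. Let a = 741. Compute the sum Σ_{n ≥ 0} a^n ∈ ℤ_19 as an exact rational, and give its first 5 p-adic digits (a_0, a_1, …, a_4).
Σ a^n = 1/(1 − a) = -1/740;  first 5 digits = (1, 1, 3, 5, 11)

v_19(a) = 1 ≥ 1, so the series converges in ℤ_19 to 1/(1 − a) = 1/(1 − 741) = -1/740. Expand this rational in ℤ_19: compute digits iteratively via d_i = x_i mod 19, x_{i+1} = (x_i − d_i)/19. The first 5 digits are (1, 1, 3, 5, 11).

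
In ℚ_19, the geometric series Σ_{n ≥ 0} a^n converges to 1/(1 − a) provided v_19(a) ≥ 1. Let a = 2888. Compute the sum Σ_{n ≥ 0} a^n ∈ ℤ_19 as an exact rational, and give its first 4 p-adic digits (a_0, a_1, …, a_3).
Σ a^n = 1/(1 − a) = -1/2887;  first 4 digits = (1, 0, 8, 0)

v_19(a) = 2 ≥ 1, so the series converges in ℤ_19 to 1/(1 − a) = 1/(1 − 2888) = -1/2887. Expand this rational in ℤ_19: compute digits iteratively via d_i = x_i mod 19, x_{i+1} = (x_i − d_i)/19. The first 4 digits are (1, 0, 8, 0).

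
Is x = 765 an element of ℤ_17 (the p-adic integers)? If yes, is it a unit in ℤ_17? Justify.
x ∈ ℤ_17 but not a unit; v_17(x) = 1 > 0

ℤ_17 = {x ∈ ℚ_17 : v_17(x) ≥ 0} and ℤ_17^× = {x ∈ ℤ_17 : v_17(x) = 0}. Here v_17(765) = v_17(num) − v_17(den) = 1; compare against these criteria.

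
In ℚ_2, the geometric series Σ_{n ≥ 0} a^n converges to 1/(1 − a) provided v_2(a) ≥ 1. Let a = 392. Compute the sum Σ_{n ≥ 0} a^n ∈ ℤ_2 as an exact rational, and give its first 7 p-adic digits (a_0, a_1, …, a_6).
Σ a^n = 1/(1 − a) = -1/391;  first 7 digits = (1, 0, 0, 1, 0, 0, 1)

v_2(a) = 3 ≥ 1, so the series converges in ℤ_2 to 1/(1 − a) = 1/(1 − 392) = -1/391. Expand this rational in ℤ_2: compute digits iteratively via d_i = x_i mod 2, x_{i+1} = (x_i − d_i)/2. The first 7 digits are (1, 0, 0, 1, 0, 0, 1).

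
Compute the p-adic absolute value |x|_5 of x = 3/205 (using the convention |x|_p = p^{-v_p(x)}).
|3/205|_5 = 5

Step 1 — compute v_5(x) by factoring powers of 5 out of the numerator and denominator: v_5(3/205) = -1. Step 2 — apply |x|_p = p^{-v_p(x)} = 5^{1} = 5.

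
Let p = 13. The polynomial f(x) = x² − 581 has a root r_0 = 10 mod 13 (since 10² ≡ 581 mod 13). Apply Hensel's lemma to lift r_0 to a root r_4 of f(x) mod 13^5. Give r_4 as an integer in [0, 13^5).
r_4 = 283202 (mod 371293)

Hensel's recurrence: r_{i+1} = r_i − f(r_i)·(f′(r_i))^{-1} mod 13^{i+2}, with f′(x) = 2x. Iterate:
  r_0 = 10 (mod 13)
  r_1 = 127 (mod 169)
  r_2 = 1986 (mod 2197)
  r_3 = 26153 (mod 28561)
  r_4 = 283202 (mod 371293)
Final: r_4 = 283202, and one checks f(r_4) ≡ 0 mod 13^5.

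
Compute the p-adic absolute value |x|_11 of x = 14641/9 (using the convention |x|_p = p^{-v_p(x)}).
|14641/9|_11 = 1/14641

Step 1 — compute v_11(x) by factoring powers of 11 out of the numerator and denominator: v_11(14641/9) = 4. Step 2 — apply |x|_p = p^{-v_p(x)} = 11^{-4} = 1/14641.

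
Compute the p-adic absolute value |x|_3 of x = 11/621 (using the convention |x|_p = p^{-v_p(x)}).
|11/621|_3 = 27

Step 1 — compute v_3(x) by factoring powers of 3 out of the numerator and denominator: v_3(11/621) = -3. Step 2 — apply |x|_p = p^{-v_p(x)} = 3^{3} = 27.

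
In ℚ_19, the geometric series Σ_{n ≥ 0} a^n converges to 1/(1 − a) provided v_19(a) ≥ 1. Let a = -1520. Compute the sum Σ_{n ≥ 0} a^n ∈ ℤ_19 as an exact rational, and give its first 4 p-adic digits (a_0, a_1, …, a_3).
Σ a^n = 1/(1 − a) = 1/1521;  first 4 digits = (1, 15, 11, 6)

v_19(a) = 1 ≥ 1, so the series converges in ℤ_19 to 1/(1 − a) = 1/(1 − (-1520)) = 1/1521. Expand this rational in ℤ_19: compute digits iteratively via d_i = x_i mod 19, x_{i+1} = (x_i − d_i)/19. The first 4 digits are (1, 15, 11, 6).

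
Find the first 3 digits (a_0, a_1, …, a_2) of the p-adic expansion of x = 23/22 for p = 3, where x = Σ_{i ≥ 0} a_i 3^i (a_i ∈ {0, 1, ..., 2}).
(a_0, …, a_2) = (2, 2, 1)

v_3(23/22) = 0 (numerator and denominator both coprime to 3), so x ∈ ℤ_3^×. Compute digits iteratively via a_i = x_i mod 3, x_{i+1} = (x_i − a_i)/3, with x_0 = x:
  x_0 = 23/22;  a_0 = 2;  x_1 = (x_0 − 2)/3 = -7/22
  x_1 = -7/22;  a_1 = 2;  x_2 = (x_1 − 2)/3 = -17/22
  x_2 = -17/22;  a_2 = 1;  x_3 = (x_2 − 1)/3 = -13/22
Digits: (2, 2, 1).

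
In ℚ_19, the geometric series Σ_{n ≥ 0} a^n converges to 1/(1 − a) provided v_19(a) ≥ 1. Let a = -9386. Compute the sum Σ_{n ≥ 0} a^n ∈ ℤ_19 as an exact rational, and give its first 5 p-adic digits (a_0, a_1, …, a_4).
Σ a^n = 1/(1 − a) = 1/9387;  first 5 digits = (1, 0, 12, 17, 10)

v_19(a) = 2 ≥ 1, so the series converges in ℤ_19 to 1/(1 − a) = 1/(1 − (-9386)) = 1/9387. Expand this rational in ℤ_19: compute digits iteratively via d_i = x_i mod 19, x_{i+1} = (x_i − d_i)/19. The first 5 digits are (1, 0, 12, 17, 10).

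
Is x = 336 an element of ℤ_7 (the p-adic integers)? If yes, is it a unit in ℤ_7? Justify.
x ∈ ℤ_7 but not a unit; v_7(x) = 1 > 0

ℤ_7 = {x ∈ ℚ_7 : v_7(x) ≥ 0} and ℤ_7^× = {x ∈ ℤ_7 : v_7(x) = 0}. Here v_7(336) = v_7(num) − v_7(den) = 1; compare against these criteria.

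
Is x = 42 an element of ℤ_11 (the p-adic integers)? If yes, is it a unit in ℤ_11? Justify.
x ∈ ℤ_11^× (unit); v_11(x) = 0

ℤ_11 = {x ∈ ℚ_11 : v_11(x) ≥ 0} and ℤ_11^× = {x ∈ ℤ_11 : v_11(x) = 0}. Here v_11(42) = v_11(num) − v_11(den) = 0; compare against these criteria.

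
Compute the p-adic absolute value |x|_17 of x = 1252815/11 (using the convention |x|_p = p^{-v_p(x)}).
|1252815/11|_17 = 1/83521

Step 1 — compute v_17(x) by factoring powers of 17 out of the numerator and denominator: v_17(1252815/11) = 4. Step 2 — apply |x|_p = p^{-v_p(x)} = 17^{-4} = 1/83521.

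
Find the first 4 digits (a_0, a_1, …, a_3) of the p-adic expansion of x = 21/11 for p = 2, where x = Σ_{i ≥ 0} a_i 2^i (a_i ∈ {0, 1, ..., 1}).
(a_0, …, a_3) = (1, 1, 1, 1)

v_2(21/11) = 0 (numerator and denominator both coprime to 2), so x ∈ ℤ_2^×. Compute digits iteratively via a_i = x_i mod 2, x_{i+1} = (x_i − a_i)/2, with x_0 = x:
  x_0 = 21/11;  a_0 = 1;  x_1 = (x_0 − 1)/2 = 5/11
  x_1 = 5/11;  a_1 = 1;  x_2 = (x_1 − 1)/2 = -3/11
  x_2 = -3/11;  a_2 = 1;  x_3 = (x_2 − 1)/2 = -7/11
  x_3 = -7/11;  a_3 = 1;  x_4 = (x_3 − 1)/2 = -9/11
Digits: (1, 1, 1, 1).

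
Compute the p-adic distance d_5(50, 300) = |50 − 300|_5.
d_5(50, 300) = 1/125

Step 1 — x − y = 50 − 300 = -250. Step 2 — v_5(-250) = 3 (factor: -250 = −(5^3 · 2); the sign does not affect v_p). Step 3 — |x − y|_5 = 5^{-3} = 1/125.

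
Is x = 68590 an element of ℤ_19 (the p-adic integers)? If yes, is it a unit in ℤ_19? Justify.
x ∈ ℤ_19 but not a unit; v_19(x) = 3 > 0

ℤ_19 = {x ∈ ℚ_19 : v_19(x) ≥ 0} and ℤ_19^× = {x ∈ ℤ_19 : v_19(x) = 0}. Here v_19(68590) = v_19(num) − v_19(den) = 3; compare against these criteria.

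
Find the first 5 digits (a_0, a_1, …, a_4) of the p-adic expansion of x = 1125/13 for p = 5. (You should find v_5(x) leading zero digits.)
(a_0, …, a_4) = (0, 0, 0, 3, 3)

v_5(1125/13) = 3, so a_0 = ... = a_2 = 0. Factor out: x = 5^3 · u with u = 9/13 a unit in ℤ_5. Expand u iteratively via a_{v+i} = u_i mod 5, u_{i+1} = (u_i − a_{v+i})/5:
  u_0 = 9/13;  a_3 = 3;  u_1 = (u_0 − 3)/5 = -6/13
  u_1 = -6/13;  a_4 = 3;  u_2 = (u_1 − 3)/5 = -9/13
Digits: (0, 0, 0, 3, 3).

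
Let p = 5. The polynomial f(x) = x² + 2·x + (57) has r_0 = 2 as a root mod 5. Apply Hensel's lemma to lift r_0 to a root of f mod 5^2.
r_1 = 12 (mod 25)

Hensel: r_{i+1} = r_i − f(r_i)·(f′(r_i))^{-1} mod 5^{i+2}, f′(x) = 2x + 2. Iterate:
  r_0 = 2 (mod 5)
  r_1 = 12 (mod 25)
Final: r = 12 satisfies f(r) ≡ 0 mod 5^2.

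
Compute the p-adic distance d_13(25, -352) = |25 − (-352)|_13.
d_13(25, -352) = 1/13

Step 1 — x − y = 25 − (-352) = 377. Step 2 — v_13(377) = 1 (factor: 377 = (13^1 · 29); the sign does not affect v_p). Step 3 — |x − y|_13 = 13^{-1} = 1/13.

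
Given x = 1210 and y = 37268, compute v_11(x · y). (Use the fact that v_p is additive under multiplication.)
v_11(45094280) = 5

v_p(x) = 2 (factor: 1210 = 11^2 · 10); v_p(y) = 3 (factor: 37268 = 11^3 · 28). Additivity: v_p(xy) = v_p(x) + v_p(y) = 2 + 3 = 5. (Direct check: xy = 45094280 = 11^5 · (280).)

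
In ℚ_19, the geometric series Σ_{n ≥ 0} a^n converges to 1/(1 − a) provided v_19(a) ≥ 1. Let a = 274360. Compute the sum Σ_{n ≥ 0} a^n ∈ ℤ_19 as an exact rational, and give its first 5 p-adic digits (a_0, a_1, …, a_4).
Σ a^n = 1/(1 − a) = -1/274359;  first 5 digits = (1, 0, 0, 2, 2)

v_19(a) = 3 ≥ 1, so the series converges in ℤ_19 to 1/(1 − a) = 1/(1 − 274360) = -1/274359. Expand this rational in ℤ_19: compute digits iteratively via d_i = x_i mod 19, x_{i+1} = (x_i − d_i)/19. The first 5 digits are (1, 0, 0, 2, 2).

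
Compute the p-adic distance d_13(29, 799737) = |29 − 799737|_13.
d_13(29, 799737) = 1/28561

Step 1 — x − y = 29 − 799737 = -799708. Step 2 — v_13(-799708) = 4 (factor: -799708 = −(13^4 · 28); the sign does not affect v_p). Step 3 — |x − y|_13 = 13^{-4} = 1/28561.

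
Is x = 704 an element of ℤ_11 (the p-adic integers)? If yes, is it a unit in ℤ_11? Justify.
x ∈ ℤ_11 but not a unit; v_11(x) = 1 > 0

ℤ_11 = {x ∈ ℚ_11 : v_11(x) ≥ 0} and ℤ_11^× = {x ∈ ℤ_11 : v_11(x) = 0}. Here v_11(704) = v_11(num) − v_11(den) = 1; compare against these criteria.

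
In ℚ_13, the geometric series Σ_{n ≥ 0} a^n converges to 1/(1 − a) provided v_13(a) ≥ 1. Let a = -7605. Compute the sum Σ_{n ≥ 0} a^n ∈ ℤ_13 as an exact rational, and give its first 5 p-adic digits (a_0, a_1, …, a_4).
Σ a^n = 1/(1 − a) = 1/7606;  first 5 digits = (1, 0, 7, 9, 9)

v_13(a) = 2 ≥ 1, so the series converges in ℤ_13 to 1/(1 − a) = 1/(1 − (-7605)) = 1/7606. Expand this rational in ℤ_13: compute digits iteratively via d_i = x_i mod 13, x_{i+1} = (x_i − d_i)/13. The first 5 digits are (1, 0, 7, 9, 9).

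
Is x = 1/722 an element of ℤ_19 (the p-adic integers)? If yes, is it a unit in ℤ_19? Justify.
x ∉ ℤ_19 (v_19(x) = -2 < 0)

ℤ_19 = {x ∈ ℚ_19 : v_19(x) ≥ 0} and ℤ_19^× = {x ∈ ℤ_19 : v_19(x) = 0}. Here v_19(1/722) = v_19(num) − v_19(den) = -2; compare against these criteria.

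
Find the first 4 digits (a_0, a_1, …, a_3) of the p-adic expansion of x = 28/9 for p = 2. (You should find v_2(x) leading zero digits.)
(a_0, …, a_3) = (0, 0, 1, 1)

v_2(28/9) = 2, so a_0 = ... = a_1 = 0. Factor out: x = 2^2 · u with u = 7/9 a unit in ℤ_2. Expand u iteratively via a_{v+i} = u_i mod 2, u_{i+1} = (u_i − a_{v+i})/2:
  u_0 = 7/9;  a_2 = 1;  u_1 = (u_0 − 1)/2 = -1/9
  u_1 = -1/9;  a_3 = 1;  u_2 = (u_1 − 1)/2 = -5/9
Digits: (0, 0, 1, 1).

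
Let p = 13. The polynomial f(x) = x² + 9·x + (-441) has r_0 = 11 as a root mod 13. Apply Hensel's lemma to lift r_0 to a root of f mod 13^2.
r_1 = 89 (mod 169)

Hensel: r_{i+1} = r_i − f(r_i)·(f′(r_i))^{-1} mod 13^{i+2}, f′(x) = 2x + 9. Iterate:
  r_0 = 11 (mod 13)
  r_1 = 89 (mod 169)
Final: r = 89 satisfies f(r) ≡ 0 mod 13^2.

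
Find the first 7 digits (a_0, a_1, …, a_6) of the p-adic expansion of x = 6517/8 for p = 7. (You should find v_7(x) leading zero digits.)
(a_0, …, a_6) = (0, 0, 0, 5, 4, 2, 4)

v_7(6517/8) = 3, so a_0 = ... = a_2 = 0. Factor out: x = 7^3 · u with u = 19/8 a unit in ℤ_7. Expand u iteratively via a_{v+i} = u_i mod 7, u_{i+1} = (u_i − a_{v+i})/7:
  u_0 = 19/8;  a_3 = 5;  u_1 = (u_0 − 5)/7 = -3/8
  u_1 = -3/8;  a_4 = 4;  u_2 = (u_1 − 4)/7 = -5/8
  u_2 = -5/8;  a_5 = 2;  u_3 = (u_2 − 2)/7 = -3/8
  u_3 = -3/8;  a_6 = 4;  u_4 = (u_3 − 4)/7 = -5/8
Digits: (0, 0, 0, 5, 4, 2, 4).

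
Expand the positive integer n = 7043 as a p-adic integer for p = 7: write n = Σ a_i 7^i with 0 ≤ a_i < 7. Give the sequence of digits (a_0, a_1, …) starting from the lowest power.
(a_0, a_1, …) = (1, 5, 3, 6, 2)

Repeated division by 7 gives the digits low-to-high: 7043 = 1 + 5·7^1 + 3·7^2 + 6·7^3 + 2·7^4. Digit sequence: (1, 5, 3, 6, 2).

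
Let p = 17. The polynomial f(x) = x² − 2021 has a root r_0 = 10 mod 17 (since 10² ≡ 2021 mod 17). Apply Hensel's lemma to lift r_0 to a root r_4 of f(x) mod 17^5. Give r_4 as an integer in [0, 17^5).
r_4 = 175688 (mod 1419857)

Hensel's recurrence: r_{i+1} = r_i − f(r_i)·(f′(r_i))^{-1} mod 17^{i+2}, with f′(x) = 2x. Iterate:
  r_0 = 10 (mod 17)
  r_1 = 265 (mod 289)
  r_2 = 3733 (mod 4913)
  r_3 = 8646 (mod 83521)
  r_4 = 175688 (mod 1419857)
Final: r_4 = 175688, and one checks f(r_4) ≡ 0 mod 17^5.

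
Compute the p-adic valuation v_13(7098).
v_13(7098) = 2

v_13(n) is the largest exponent k such that 13^k divides n. Factor out: 7098 = 13^2 · 42. (Sign doesn't affect v_p.) So v_13(7098) = 2.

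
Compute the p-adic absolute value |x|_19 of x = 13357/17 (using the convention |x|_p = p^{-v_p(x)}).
|13357/17|_19 = 1/361

Step 1 — compute v_19(x) by factoring powers of 19 out of the numerator and denominator: v_19(13357/17) = 2. Step 2 — apply |x|_p = p^{-v_p(x)} = 19^{-2} = 1/361.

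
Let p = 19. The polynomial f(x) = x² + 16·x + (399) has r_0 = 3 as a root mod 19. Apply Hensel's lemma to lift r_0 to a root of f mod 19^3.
r_2 = 4544 (mod 6859)

Hensel: r_{i+1} = r_i − f(r_i)·(f′(r_i))^{-1} mod 19^{i+2}, f′(x) = 2x + 16. Iterate:
  r_0 = 3 (mod 19)
  r_1 = 212 (mod 361)
  r_2 = 4544 (mod 6859)
Final: r = 4544 satisfies f(r) ≡ 0 mod 19^3.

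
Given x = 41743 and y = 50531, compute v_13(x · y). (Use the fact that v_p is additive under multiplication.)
v_13(2109315533) = 6

v_p(x) = 3 (factor: 41743 = 13^3 · 19); v_p(y) = 3 (factor: 50531 = 13^3 · 23). Additivity: v_p(xy) = v_p(x) + v_p(y) = 3 + 3 = 6. (Direct check: xy = 2109315533 = 13^6 · (437).)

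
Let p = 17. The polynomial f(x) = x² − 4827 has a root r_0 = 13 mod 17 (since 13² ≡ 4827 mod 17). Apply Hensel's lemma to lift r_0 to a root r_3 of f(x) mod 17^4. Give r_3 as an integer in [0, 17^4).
r_3 = 31004 (mod 83521)

Hensel's recurrence: r_{i+1} = r_i − f(r_i)·(f′(r_i))^{-1} mod 17^{i+2}, with f′(x) = 2x. Iterate:
  r_0 = 13 (mod 17)
  r_1 = 81 (mod 289)
  r_2 = 1526 (mod 4913)
  r_3 = 31004 (mod 83521)
Final: r_3 = 31004, and one checks f(r_3) ≡ 0 mod 17^4.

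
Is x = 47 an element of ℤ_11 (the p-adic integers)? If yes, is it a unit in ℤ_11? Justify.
x ∈ ℤ_11^× (unit); v_11(x) = 0

ℤ_11 = {x ∈ ℚ_11 : v_11(x) ≥ 0} and ℤ_11^× = {x ∈ ℤ_11 : v_11(x) = 0}. Here v_11(47) = v_11(num) − v_11(den) = 0; compare against these criteria.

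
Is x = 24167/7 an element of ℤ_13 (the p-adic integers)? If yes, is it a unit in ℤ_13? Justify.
x ∈ ℤ_13 but not a unit; v_13(x) = 3 > 0

ℤ_13 = {x ∈ ℚ_13 : v_13(x) ≥ 0} and ℤ_13^× = {x ∈ ℤ_13 : v_13(x) = 0}. Here v_13(24167/7) = v_13(num) − v_13(den) = 3; compare against these criteria.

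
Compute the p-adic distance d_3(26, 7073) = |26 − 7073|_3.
d_3(26, 7073) = 1/243

Step 1 — x − y = 26 − 7073 = -7047. Step 2 — v_3(-7047) = 5 (factor: -7047 = −(3^5 · 29); the sign does not affect v_p). Step 3 — |x − y|_3 = 3^{-5} = 1/243.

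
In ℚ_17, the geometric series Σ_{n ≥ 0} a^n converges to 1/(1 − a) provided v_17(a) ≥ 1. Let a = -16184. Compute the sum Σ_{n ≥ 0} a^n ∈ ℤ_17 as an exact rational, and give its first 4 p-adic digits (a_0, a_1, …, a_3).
Σ a^n = 1/(1 − a) = 1/16185;  first 4 digits = (1, 0, 12, 13)

v_17(a) = 2 ≥ 1, so the series converges in ℤ_17 to 1/(1 − a) = 1/(1 − (-16184)) = 1/16185. Expand this rational in ℤ_17: compute digits iteratively via d_i = x_i mod 17, x_{i+1} = (x_i − d_i)/17. The first 4 digits are (1, 0, 12, 13).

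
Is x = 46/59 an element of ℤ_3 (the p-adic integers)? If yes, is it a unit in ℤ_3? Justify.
x ∈ ℤ_3^× (unit); v_3(x) = 0

ℤ_3 = {x ∈ ℚ_3 : v_3(x) ≥ 0} and ℤ_3^× = {x ∈ ℤ_3 : v_3(x) = 0}. Here v_3(46/59) = v_3(num) − v_3(den) = 0; compare against these criteria.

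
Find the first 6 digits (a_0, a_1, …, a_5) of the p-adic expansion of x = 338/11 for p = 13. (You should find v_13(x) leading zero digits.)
(a_0, …, a_5) = (0, 0, 12, 5, 9, 4)

v_13(338/11) = 2, so a_0 = ... = a_1 = 0. Factor out: x = 13^2 · u with u = 2/11 a unit in ℤ_13. Expand u iteratively via a_{v+i} = u_i mod 13, u_{i+1} = (u_i − a_{v+i})/13:
  u_0 = 2/11;  a_2 = 12;  u_1 = (u_0 − 12)/13 = -10/11
  u_1 = -10/11;  a_3 = 5;  u_2 = (u_1 − 5)/13 = -5/11
  u_2 = -5/11;  a_4 = 9;  u_3 = (u_2 − 9)/13 = -8/11
  u_3 = -8/11;  a_5 = 4;  u_4 = (u_3 − 4)/13 = -4/11
Digits: (0, 0, 12, 5, 9, 4).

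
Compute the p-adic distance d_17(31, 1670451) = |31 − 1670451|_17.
d_17(31, 1670451) = 1/83521

Step 1 — x − y = 31 − 1670451 = -1670420. Step 2 — v_17(-1670420) = 4 (factor: -1670420 = −(17^4 · 20); the sign does not affect v_p). Step 3 — |x − y|_17 = 17^{-4} = 1/83521.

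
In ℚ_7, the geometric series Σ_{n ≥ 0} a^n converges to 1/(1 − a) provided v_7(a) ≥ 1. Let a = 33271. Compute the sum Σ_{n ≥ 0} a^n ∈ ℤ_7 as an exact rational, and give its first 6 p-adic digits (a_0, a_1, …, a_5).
Σ a^n = 1/(1 − a) = -1/33270;  first 6 digits = (1, 0, 0, 6, 6, 1)

v_7(a) = 3 ≥ 1, so the series converges in ℤ_7 to 1/(1 − a) = 1/(1 − 33271) = -1/33270. Expand this rational in ℤ_7: compute digits iteratively via d_i = x_i mod 7, x_{i+1} = (x_i − d_i)/7. The first 6 digits are (1, 0, 0, 6, 6, 1).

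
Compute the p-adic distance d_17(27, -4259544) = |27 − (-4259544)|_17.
d_17(27, -4259544) = 1/1419857

Step 1 — x − y = 27 − (-4259544) = 4259571. Step 2 — v_17(4259571) = 5 (factor: 4259571 = (17^5 · 3); the sign does not affect v_p). Step 3 — |x − y|_17 = 17^{-5} = 1/1419857.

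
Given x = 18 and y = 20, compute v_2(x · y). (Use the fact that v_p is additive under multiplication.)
v_2(360) = 3

v_p(x) = 1 (factor: 18 = 2^1 · 9); v_p(y) = 2 (factor: 20 = 2^2 · 5). Additivity: v_p(xy) = v_p(x) + v_p(y) = 1 + 2 = 3. (Direct check: xy = 360 = 2^3 · (45).)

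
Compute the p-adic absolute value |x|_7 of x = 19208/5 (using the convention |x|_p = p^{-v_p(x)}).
|19208/5|_7 = 1/2401

Step 1 — compute v_7(x) by factoring powers of 7 out of the numerator and denominator: v_7(19208/5) = 4. Step 2 — apply |x|_p = p^{-v_p(x)} = 7^{-4} = 1/2401.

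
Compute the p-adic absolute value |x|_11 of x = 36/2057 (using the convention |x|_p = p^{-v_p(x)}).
|36/2057|_11 = 121

Step 1 — compute v_11(x) by factoring powers of 11 out of the numerator and denominator: v_11(36/2057) = -2. Step 2 — apply |x|_p = p^{-v_p(x)} = 11^{2} = 121.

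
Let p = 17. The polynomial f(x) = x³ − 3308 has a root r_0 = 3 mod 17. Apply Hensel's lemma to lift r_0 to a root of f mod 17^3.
r_2 = 4406 (mod 4913)

Hensel: r_{i+1} = r_i − f(r_i)/f′(r_i) mod 17^{i+2}, where f′(x) = 3x². Iterate:
  r_0 = 3 (mod 17)
  r_1 = 71 (mod 289)
  r_2 = 4406 (mod 4913)
Final: r = 4406 with f(r) ≡ 0 mod 17^3.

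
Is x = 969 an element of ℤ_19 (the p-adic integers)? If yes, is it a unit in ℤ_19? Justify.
x ∈ ℤ_19 but not a unit; v_19(x) = 1 > 0

ℤ_19 = {x ∈ ℚ_19 : v_19(x) ≥ 0} and ℤ_19^× = {x ∈ ℤ_19 : v_19(x) = 0}. Here v_19(969) = v_19(num) − v_19(den) = 1; compare against these criteria.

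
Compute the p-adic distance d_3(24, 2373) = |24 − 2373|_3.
d_3(24, 2373) = 1/81

Step 1 — x − y = 24 − 2373 = -2349. Step 2 — v_3(-2349) = 4 (factor: -2349 = −(3^4 · 29); the sign does not affect v_p). Step 3 — |x − y|_3 = 3^{-4} = 1/81.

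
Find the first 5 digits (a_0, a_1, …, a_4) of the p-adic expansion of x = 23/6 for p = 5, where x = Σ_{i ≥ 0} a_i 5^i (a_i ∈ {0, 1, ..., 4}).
(a_0, …, a_4) = (3, 1, 4, 0, 4)

v_5(23/6) = 0 (numerator and denominator both coprime to 5), so x ∈ ℤ_5^×. Compute digits iteratively via a_i = x_i mod 5, x_{i+1} = (x_i − a_i)/5, with x_0 = x:
  x_0 = 23/6;  a_0 = 3;  x_1 = (x_0 − 3)/5 = 1/6
  x_1 = 1/6;  a_1 = 1;  x_2 = (x_1 − 1)/5 = -1/6
  x_2 = -1/6;  a_2 = 4;  x_3 = (x_2 − 4)/5 = -5/6
  x_3 = -5/6;  a_3 = 0;  x_4 = (x_3 − 0)/5 = -1/6
  x_4 = -1/6;  a_4 = 4;  x_5 = (x_4 − 4)/5 = -5/6
Digits: (3, 1, 4, 0, 4).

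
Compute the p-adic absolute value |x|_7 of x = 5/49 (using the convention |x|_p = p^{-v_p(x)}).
|5/49|_7 = 49

Step 1 — compute v_7(x) by factoring powers of 7 out of the numerator and denominator: v_7(5/49) = -2. Step 2 — apply |x|_p = p^{-v_p(x)} = 7^{2} = 49.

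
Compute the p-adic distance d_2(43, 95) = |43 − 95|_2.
d_2(43, 95) = 1/4

Step 1 — x − y = 43 − 95 = -52. Step 2 — v_2(-52) = 2 (factor: -52 = −(2^2 · 13); the sign does not affect v_p). Step 3 — |x − y|_2 = 2^{-2} = 1/4.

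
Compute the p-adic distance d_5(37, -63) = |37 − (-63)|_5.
d_5(37, -63) = 1/25

Step 1 — x − y = 37 − (-63) = 100. Step 2 — v_5(100) = 2 (factor: 100 = (5^2 · 4); the sign does not affect v_p). Step 3 — |x − y|_5 = 5^{-2} = 1/25.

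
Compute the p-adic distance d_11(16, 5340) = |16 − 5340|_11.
d_11(16, 5340) = 1/1331

Step 1 — x − y = 16 − 5340 = -5324. Step 2 — v_11(-5324) = 3 (factor: -5324 = −(11^3 · 4); the sign does not affect v_p). Step 3 — |x − y|_11 = 11^{-3} = 1/1331.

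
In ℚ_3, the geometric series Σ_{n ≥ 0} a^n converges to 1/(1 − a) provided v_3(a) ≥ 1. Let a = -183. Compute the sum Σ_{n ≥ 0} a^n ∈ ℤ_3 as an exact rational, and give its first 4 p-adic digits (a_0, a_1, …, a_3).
Σ a^n = 1/(1 − a) = 1/184;  first 4 digits = (1, 2, 1, 2)

v_3(a) = 1 ≥ 1, so the series converges in ℤ_3 to 1/(1 − a) = 1/(1 − (-183)) = 1/184. Expand this rational in ℤ_3: compute digits iteratively via d_i = x_i mod 3, x_{i+1} = (x_i − d_i)/3. The first 4 digits are (1, 2, 1, 2).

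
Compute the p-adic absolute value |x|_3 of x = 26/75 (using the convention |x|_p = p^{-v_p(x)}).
|26/75|_3 = 3

Step 1 — compute v_3(x) by factoring powers of 3 out of the numerator and denominator: v_3(26/75) = -1. Step 2 — apply |x|_p = p^{-v_p(x)} = 3^{1} = 3.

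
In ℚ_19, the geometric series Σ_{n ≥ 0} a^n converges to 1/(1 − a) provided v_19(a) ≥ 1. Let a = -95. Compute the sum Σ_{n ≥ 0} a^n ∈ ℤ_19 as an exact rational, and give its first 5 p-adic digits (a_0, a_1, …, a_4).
Σ a^n = 1/(1 − a) = 1/96;  first 5 digits = (1, 14, 5, 9, 10)

v_19(a) = 1 ≥ 1, so the series converges in ℤ_19 to 1/(1 − a) = 1/(1 − (-95)) = 1/96. Expand this rational in ℤ_19: compute digits iteratively via d_i = x_i mod 19, x_{i+1} = (x_i − d_i)/19. The first 5 digits are (1, 14, 5, 9, 10).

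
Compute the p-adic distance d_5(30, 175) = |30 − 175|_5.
d_5(30, 175) = 1/5

Step 1 — x − y = 30 − 175 = -145. Step 2 — v_5(-145) = 1 (factor: -145 = −(5^1 · 29); the sign does not affect v_p). Step 3 — |x − y|_5 = 5^{-1} = 1/5.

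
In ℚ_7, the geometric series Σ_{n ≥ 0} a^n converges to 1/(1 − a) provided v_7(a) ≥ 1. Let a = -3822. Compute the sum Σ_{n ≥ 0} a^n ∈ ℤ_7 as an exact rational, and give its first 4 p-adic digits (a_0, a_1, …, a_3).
Σ a^n = 1/(1 − a) = 1/3823;  first 4 digits = (1, 0, 6, 2)

v_7(a) = 2 ≥ 1, so the series converges in ℤ_7 to 1/(1 − a) = 1/(1 − (-3822)) = 1/3823. Expand this rational in ℤ_7: compute digits iteratively via d_i = x_i mod 7, x_{i+1} = (x_i − d_i)/7. The first 4 digits are (1, 0, 6, 2).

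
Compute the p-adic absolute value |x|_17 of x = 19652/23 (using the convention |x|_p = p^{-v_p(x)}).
|19652/23|_17 = 1/4913

Step 1 — compute v_17(x) by factoring powers of 17 out of the numerator and denominator: v_17(19652/23) = 3. Step 2 — apply |x|_p = p^{-v_p(x)} = 17^{-3} = 1/4913.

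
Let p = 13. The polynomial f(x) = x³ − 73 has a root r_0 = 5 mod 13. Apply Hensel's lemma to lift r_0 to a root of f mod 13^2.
r_1 = 135 (mod 169)

Hensel: r_{i+1} = r_i − f(r_i)/f′(r_i) mod 13^{i+2}, where f′(x) = 3x². Iterate:
  r_0 = 5 (mod 13)
  r_1 = 135 (mod 169)
Final: r = 135 with f(r) ≡ 0 mod 13^2.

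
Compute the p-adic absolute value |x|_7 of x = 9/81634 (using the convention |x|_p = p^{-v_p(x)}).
|9/81634|_7 = 2401

Step 1 — compute v_7(x) by factoring powers of 7 out of the numerator and denominator: v_7(9/81634) = -4. Step 2 — apply |x|_p = p^{-v_p(x)} = 7^{4} = 2401.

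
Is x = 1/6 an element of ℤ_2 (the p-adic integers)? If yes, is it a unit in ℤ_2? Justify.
x ∉ ℤ_2 (v_2(x) = -1 < 0)

ℤ_2 = {x ∈ ℚ_2 : v_2(x) ≥ 0} and ℤ_2^× = {x ∈ ℤ_2 : v_2(x) = 0}. Here v_2(1/6) = v_2(num) − v_2(den) = -1; compare against these criteria.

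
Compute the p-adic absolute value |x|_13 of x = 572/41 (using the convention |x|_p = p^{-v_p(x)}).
|572/41|_13 = 1/13

Step 1 — compute v_13(x) by factoring powers of 13 out of the numerator and denominator: v_13(572/41) = 1. Step 2 — apply |x|_p = p^{-v_p(x)} = 13^{-1} = 1/13.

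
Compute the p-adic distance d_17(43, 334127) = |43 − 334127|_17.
d_17(43, 334127) = 1/83521

Step 1 — x − y = 43 − 334127 = -334084. Step 2 — v_17(-334084) = 4 (factor: -334084 = −(17^4 · 4); the sign does not affect v_p). Step 3 — |x − y|_17 = 17^{-4} = 1/83521.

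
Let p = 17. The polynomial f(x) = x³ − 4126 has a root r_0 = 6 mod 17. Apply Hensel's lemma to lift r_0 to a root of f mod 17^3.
r_2 = 2777 (mod 4913)

Hensel: r_{i+1} = r_i − f(r_i)/f′(r_i) mod 17^{i+2}, where f′(x) = 3x². Iterate:
  r_0 = 6 (mod 17)
  r_1 = 176 (mod 289)
  r_2 = 2777 (mod 4913)
Final: r = 2777 with f(r) ≡ 0 mod 17^3.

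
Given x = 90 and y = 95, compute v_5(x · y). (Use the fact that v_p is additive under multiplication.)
v_5(8550) = 2

v_p(x) = 1 (factor: 90 = 5^1 · 18); v_p(y) = 1 (factor: 95 = 5^1 · 19). Additivity: v_p(xy) = v_p(x) + v_p(y) = 1 + 1 = 2. (Direct check: xy = 8550 = 5^2 · (342).)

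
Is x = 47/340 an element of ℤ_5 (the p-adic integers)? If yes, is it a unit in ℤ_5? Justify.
x ∉ ℤ_5 (v_5(x) = -1 < 0)

ℤ_5 = {x ∈ ℚ_5 : v_5(x) ≥ 0} and ℤ_5^× = {x ∈ ℤ_5 : v_5(x) = 0}. Here v_5(47/340) = v_5(num) − v_5(den) = -1; compare against these criteria.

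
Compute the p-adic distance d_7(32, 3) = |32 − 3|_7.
d_7(32, 3) = 1

Step 1 — x − y = 32 − 3 = 29. Step 2 — v_7(29) = 0 (factor: 29 = (7^0 · 29); the sign does not affect v_p). Step 3 — |x − y|_7 = 7^{0} = 1.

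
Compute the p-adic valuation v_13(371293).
v_13(371293) = 5

v_13(n) is the largest exponent k such that 13^k divides n. Factor out: 371293 = 13^5 · 1. (Sign doesn't affect v_p.) So v_13(371293) = 5.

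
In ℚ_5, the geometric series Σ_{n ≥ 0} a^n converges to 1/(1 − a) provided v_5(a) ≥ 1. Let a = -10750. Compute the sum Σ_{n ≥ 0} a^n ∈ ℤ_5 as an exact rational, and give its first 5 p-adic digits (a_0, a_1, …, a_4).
Σ a^n = 1/(1 − a) = 1/10751;  first 5 digits = (1, 0, 0, 4, 2)

v_5(a) = 3 ≥ 1, so the series converges in ℤ_5 to 1/(1 − a) = 1/(1 − (-10750)) = 1/10751. Expand this rational in ℤ_5: compute digits iteratively via d_i = x_i mod 5, x_{i+1} = (x_i − d_i)/5. The first 5 digits are (1, 0, 0, 4, 2).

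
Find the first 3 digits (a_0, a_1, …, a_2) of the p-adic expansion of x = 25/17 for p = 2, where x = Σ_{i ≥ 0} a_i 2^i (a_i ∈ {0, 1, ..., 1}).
(a_0, …, a_2) = (1, 0, 0)

v_2(25/17) = 0 (numerator and denominator both coprime to 2), so x ∈ ℤ_2^×. Compute digits iteratively via a_i = x_i mod 2, x_{i+1} = (x_i − a_i)/2, with x_0 = x:
  x_0 = 25/17;  a_0 = 1;  x_1 = (x_0 − 1)/2 = 4/17
  x_1 = 4/17;  a_1 = 0;  x_2 = (x_1 − 0)/2 = 2/17
  x_2 = 2/17;  a_2 = 0;  x_3 = (x_2 − 0)/2 = 1/17
Digits: (1, 0, 0).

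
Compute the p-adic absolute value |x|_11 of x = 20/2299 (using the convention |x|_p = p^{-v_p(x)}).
|20/2299|_11 = 121

Step 1 — compute v_11(x) by factoring powers of 11 out of the numerator and denominator: v_11(20/2299) = -2. Step 2 — apply |x|_p = p^{-v_p(x)} = 11^{2} = 121.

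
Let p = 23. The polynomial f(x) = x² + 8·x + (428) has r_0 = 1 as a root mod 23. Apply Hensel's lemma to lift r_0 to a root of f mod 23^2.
r_1 = 116 (mod 529)

Hensel: r_{i+1} = r_i − f(r_i)·(f′(r_i))^{-1} mod 23^{i+2}, f′(x) = 2x + 8. Iterate:
  r_0 = 1 (mod 23)
  r_1 = 116 (mod 529)
Final: r = 116 satisfies f(r) ≡ 0 mod 23^2.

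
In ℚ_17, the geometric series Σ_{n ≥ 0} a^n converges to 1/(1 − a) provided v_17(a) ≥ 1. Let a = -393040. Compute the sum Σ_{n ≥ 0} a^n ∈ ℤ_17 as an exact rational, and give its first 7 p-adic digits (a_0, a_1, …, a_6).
Σ a^n = 1/(1 − a) = 1/393041;  first 7 digits = (1, 0, 0, 5, 12, 16, 7)

v_17(a) = 3 ≥ 1, so the series converges in ℤ_17 to 1/(1 − a) = 1/(1 − (-393040)) = 1/393041. Expand this rational in ℤ_17: compute digits iteratively via d_i = x_i mod 17, x_{i+1} = (x_i − d_i)/17. The first 7 digits are (1, 0, 0, 5, 12, 16, 7).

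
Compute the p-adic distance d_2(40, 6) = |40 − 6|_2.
d_2(40, 6) = 1/2

Step 1 — x − y = 40 − 6 = 34. Step 2 — v_2(34) = 1 (factor: 34 = (2^1 · 17); the sign does not affect v_p). Step 3 — |x − y|_2 = 2^{-1} = 1/2.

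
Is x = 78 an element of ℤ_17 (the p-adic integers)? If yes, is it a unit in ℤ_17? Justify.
x ∈ ℤ_17^× (unit); v_17(x) = 0

ℤ_17 = {x ∈ ℚ_17 : v_17(x) ≥ 0} and ℤ_17^× = {x ∈ ℤ_17 : v_17(x) = 0}. Here v_17(78) = v_17(num) − v_17(den) = 0; compare against these criteria.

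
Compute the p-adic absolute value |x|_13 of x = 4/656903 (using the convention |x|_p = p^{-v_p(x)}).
|4/656903|_13 = 28561

Step 1 — compute v_13(x) by factoring powers of 13 out of the numerator and denominator: v_13(4/656903) = -4. Step 2 — apply |x|_p = p^{-v_p(x)} = 13^{4} = 28561.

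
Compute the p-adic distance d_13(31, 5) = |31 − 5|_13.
d_13(31, 5) = 1/13

Step 1 — x − y = 31 − 5 = 26. Step 2 — v_13(26) = 1 (factor: 26 = (13^1 · 2); the sign does not affect v_p). Step 3 — |x − y|_13 = 13^{-1} = 1/13.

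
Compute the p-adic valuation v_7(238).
v_7(238) = 1

v_7(n) is the largest exponent k such that 7^k divides n. Factor out: 238 = 7^1 · 34. (Sign doesn't affect v_p.) So v_7(238) = 1.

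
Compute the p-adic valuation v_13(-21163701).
v_13(-21163701) = 5

v_13(n) is the largest exponent k such that 13^k divides n. Factor out: -21163701 = -13^5 · 57. (Sign doesn't affect v_p.) So v_13(-21163701) = 5.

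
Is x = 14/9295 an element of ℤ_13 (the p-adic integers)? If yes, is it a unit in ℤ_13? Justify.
x ∉ ℤ_13 (v_13(x) = -2 < 0)

ℤ_13 = {x ∈ ℚ_13 : v_13(x) ≥ 0} and ℤ_13^× = {x ∈ ℤ_13 : v_13(x) = 0}. Here v_13(14/9295) = v_13(num) − v_13(den) = -2; compare against these criteria.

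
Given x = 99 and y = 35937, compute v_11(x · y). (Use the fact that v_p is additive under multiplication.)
v_11(3557763) = 4

v_p(x) = 1 (factor: 99 = 11^1 · 9); v_p(y) = 3 (factor: 35937 = 11^3 · 27). Additivity: v_p(xy) = v_p(x) + v_p(y) = 1 + 3 = 4. (Direct check: xy = 3557763 = 11^4 · (243).)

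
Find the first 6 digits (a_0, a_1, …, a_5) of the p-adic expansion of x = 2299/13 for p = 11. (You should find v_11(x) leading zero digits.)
(a_0, …, a_5) = (0, 0, 4, 4, 3, 9)

v_11(2299/13) = 2, so a_0 = ... = a_1 = 0. Factor out: x = 11^2 · u with u = 19/13 a unit in ℤ_11. Expand u iteratively via a_{v+i} = u_i mod 11, u_{i+1} = (u_i − a_{v+i})/11:
  u_0 = 19/13;  a_2 = 4;  u_1 = (u_0 − 4)/11 = -3/13
  u_1 = -3/13;  a_3 = 4;  u_2 = (u_1 − 4)/11 = -5/13
  u_2 = -5/13;  a_4 = 3;  u_3 = (u_2 − 3)/11 = -4/13
  u_3 = -4/13;  a_5 = 9;  u_4 = (u_3 − 9)/11 = -11/13
Digits: (0, 0, 4, 4, 3, 9).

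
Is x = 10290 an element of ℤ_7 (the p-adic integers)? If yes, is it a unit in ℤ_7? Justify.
x ∈ ℤ_7 but not a unit; v_7(x) = 3 > 0

ℤ_7 = {x ∈ ℚ_7 : v_7(x) ≥ 0} and ℤ_7^× = {x ∈ ℤ_7 : v_7(x) = 0}. Here v_7(10290) = v_7(num) − v_7(den) = 3; compare against these criteria.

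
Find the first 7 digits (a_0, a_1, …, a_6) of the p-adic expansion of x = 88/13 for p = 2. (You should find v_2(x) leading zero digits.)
(a_0, …, a_6) = (0, 0, 0, 1, 1, 1, 0)

v_2(88/13) = 3, so a_0 = ... = a_2 = 0. Factor out: x = 2^3 · u with u = 11/13 a unit in ℤ_2. Expand u iteratively via a_{v+i} = u_i mod 2, u_{i+1} = (u_i − a_{v+i})/2:
  u_0 = 11/13;  a_3 = 1;  u_1 = (u_0 − 1)/2 = -1/13
  u_1 = -1/13;  a_4 = 1;  u_2 = (u_1 − 1)/2 = -7/13
  u_2 = -7/13;  a_5 = 1;  u_3 = (u_2 − 1)/2 = -10/13
  u_3 = -10/13;  a_6 = 0;  u_4 = (u_3 − 0)/2 = -5/13
Digits: (0, 0, 0, 1, 1, 1, 0).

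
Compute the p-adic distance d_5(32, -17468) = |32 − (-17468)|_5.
d_5(32, -17468) = 1/625

Step 1 — x − y = 32 − (-17468) = 17500. Step 2 — v_5(17500) = 4 (factor: 17500 = (5^4 · 28); the sign does not affect v_p). Step 3 — |x − y|_5 = 5^{-4} = 1/625.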